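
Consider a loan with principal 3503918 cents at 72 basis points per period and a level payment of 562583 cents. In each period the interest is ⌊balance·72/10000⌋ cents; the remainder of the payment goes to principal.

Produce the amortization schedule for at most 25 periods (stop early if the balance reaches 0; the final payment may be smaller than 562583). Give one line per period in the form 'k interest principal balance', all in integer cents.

1 25228 537355 2966563
2 21359 541224 2425339
3 17462 545121 1880218
4 13537 549046 1331172
5 9584 552999 778173
6 5602 556981 221192
7 1592 221192 0

1. interest=⌊3503918·72/10000⌋=25228; principal=562583-25228=537355; balance=3503918-537355=2966563
2. interest=⌊2966563·72/10000⌋=21359; principal=562583-21359=541224; balance=2966563-541224=2425339
3. interest=⌊2425339·72/10000⌋=17462; principal=562583-17462=545121; balance=2425339-545121=1880218
4. interest=⌊1880218·72/10000⌋=13537; principal=562583-13537=549046; balance=1880218-549046=1331172
5. interest=⌊1331172·72/10000⌋=9584; principal=562583-9584=552999; balance=1331172-552999=778173
6. interest=⌊778173·72/10000⌋=5602; principal=562583-5602=556981; balance=778173-556981=221192
7. interest=⌊221192·72/10000⌋=1592; principal=min(562583-1592,221192)=221192; balance=221192-221192=0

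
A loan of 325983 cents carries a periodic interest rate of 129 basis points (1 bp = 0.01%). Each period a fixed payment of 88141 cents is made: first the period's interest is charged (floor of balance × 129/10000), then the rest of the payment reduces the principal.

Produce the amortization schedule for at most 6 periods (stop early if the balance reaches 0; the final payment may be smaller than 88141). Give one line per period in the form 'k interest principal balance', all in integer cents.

1. interest=⌊325983·129/10000⌋=4205; principal=88141-4205=83936; balance=325983-83936=242047
2. interest=⌊242047·129/10000⌋=3122; principal=88141-3122=85019; balance=242047-85019=157028
3. interest=⌊157028·129/10000⌋=2025; principal=88141-2025=86116; balance=157028-86116=70912
4. interest=⌊70912·129/10000⌋=914; principal=min(88141-914,70912)=70912; balance=70912-70912=0

1 4205 83936 242047
2 3122 85019 157028
3 2025 86116 70912
4 914 70912 0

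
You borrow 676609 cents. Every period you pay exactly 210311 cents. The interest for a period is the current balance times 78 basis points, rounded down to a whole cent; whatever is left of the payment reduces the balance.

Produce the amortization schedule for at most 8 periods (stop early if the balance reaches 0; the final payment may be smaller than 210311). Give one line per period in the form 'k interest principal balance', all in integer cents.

1 5277 205034 471575
2 3678 206633 264942
3 2066 208245 56697
4 442 56697 0

1. interest=⌊676609·78/10000⌋=5277; principal=210311-5277=205034; balance=676609-205034=471575
2. interest=⌊471575·78/10000⌋=3678; principal=210311-3678=206633; balance=471575-206633=264942
3. interest=⌊264942·78/10000⌋=2066; principal=210311-2066=208245; balance=264942-208245=56697
4. interest=⌊56697·78/10000⌋=442; principal=min(210311-442,56697)=56697; balance=56697-56697=0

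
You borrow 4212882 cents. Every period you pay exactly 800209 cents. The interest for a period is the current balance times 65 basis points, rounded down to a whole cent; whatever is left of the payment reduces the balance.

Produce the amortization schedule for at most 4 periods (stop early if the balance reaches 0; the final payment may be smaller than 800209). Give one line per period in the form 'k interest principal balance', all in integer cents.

1. interest=⌊4212882·65/10000⌋=27383; principal=800209-27383=772826; balance=4212882-772826=3440056
2. interest=⌊3440056·65/10000⌋=22360; principal=800209-22360=777849; balance=3440056-777849=2662207
3. interest=⌊2662207·65/10000⌋=17304; principal=800209-17304=782905; balance=2662207-782905=1879302
4. interest=⌊1879302·65/10000⌋=12215; principal=800209-12215=787994; balance=1879302-787994=1091308

1 27383 772826 3440056
2 22360 777849 2662207
3 17304 782905 1879302
4 12215 787994 1091308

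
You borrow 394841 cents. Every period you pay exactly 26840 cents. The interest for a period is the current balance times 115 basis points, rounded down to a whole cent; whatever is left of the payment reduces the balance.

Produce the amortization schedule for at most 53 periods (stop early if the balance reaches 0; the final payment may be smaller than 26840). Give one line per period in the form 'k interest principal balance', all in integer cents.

1. interest=⌊394841·115/10000⌋=4540; principal=26840-4540=22300; balance=394841-22300=372541
2. interest=⌊372541·115/10000⌋=4284; principal=26840-4284=22556; balance=372541-22556=349985
3. interest=⌊349985·115/10000⌋=4024; principal=26840-4024=22816; balance=349985-22816=327169
4. interest=⌊327169·115/10000⌋=3762; principal=26840-3762=23078; balance=327169-23078=304091
5. interest=⌊304091·115/10000⌋=3497; principal=26840-3497=23343; balance=304091-23343=280748
6. interest=⌊280748·115/10000⌋=3228; principal=26840-3228=23612; balance=280748-23612=257136
7. interest=⌊257136·115/10000⌋=2957; principal=26840-2957=23883; balance=257136-23883=233253
8. interest=⌊233253·115/10000⌋=2682; principal=26840-2682=24158; balance=233253-24158=209095
9. interest=⌊209095·115/10000⌋=2404; principal=26840-2404=24436; balance=209095-24436=184659
10. interest=⌊184659·115/10000⌋=2123; principal=26840-2123=24717; balance=184659-24717=159942
11. interest=⌊159942·115/10000⌋=1839; principal=26840-1839=25001; balance=159942-25001=134941
12. interest=⌊134941·115/10000⌋=1551; principal=26840-1551=25289; balance=134941-25289=109652
13. interest=⌊109652·115/10000⌋=1260; principal=26840-1260=25580; balance=109652-25580=84072
14. interest=⌊84072·115/10000⌋=966; principal=26840-966=25874; balance=84072-25874=58198
15. interest=⌊58198·115/10000⌋=669; principal=26840-669=26171; balance=58198-26171=32027
16. interest=⌊32027·115/10000⌋=368; principal=26840-368=26472; balance=32027-26472=5555
17. interest=⌊5555·115/10000⌋=63; principal=min(26840-63,5555)=5555; balance=5555-5555=0

1 4540 22300 372541
2 4284 22556 349985
3 4024 22816 327169
4 3762 23078 304091
5 3497 23343 280748
6 3228 23612 257136
7 2957 23883 233253
8 2682 24158 209095
9 2404 24436 184659
10 2123 24717 159942
11 1839 25001 134941
12 1551 25289 109652
13 1260 25580 84072
14 966 25874 58198
15 669 26171 32027
16 368 26472 5555
17 63 5555 0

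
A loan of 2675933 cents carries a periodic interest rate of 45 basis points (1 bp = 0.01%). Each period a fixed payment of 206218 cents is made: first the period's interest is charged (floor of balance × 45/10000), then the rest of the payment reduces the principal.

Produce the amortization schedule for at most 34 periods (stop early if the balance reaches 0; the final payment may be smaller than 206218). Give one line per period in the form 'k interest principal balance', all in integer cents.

1 12041 194177 2481756
2 11167 195051 2286705
3 10290 195928 2090777
4 9408 196810 1893967
5 8522 197696 1696271
6 7633 198585 1497686
7 6739 199479 1298207
8 5841 200377 1097830
9 4940 201278 896552
10 4034 202184 694368
11 3124 203094 491274
12 2210 204008 287266
13 1292 204926 82340
14 370 82340 0

1. interest=⌊2675933·45/10000⌋=12041; principal=206218-12041=194177; balance=2675933-194177=2481756
2. interest=⌊2481756·45/10000⌋=11167; principal=206218-11167=195051; balance=2481756-195051=2286705
3. interest=⌊2286705·45/10000⌋=10290; principal=206218-10290=195928; balance=2286705-195928=2090777
4. interest=⌊2090777·45/10000⌋=9408; principal=206218-9408=196810; balance=2090777-196810=1893967
5. interest=⌊1893967·45/10000⌋=8522; principal=206218-8522=197696; balance=1893967-197696=1696271
6. interest=⌊1696271·45/10000⌋=7633; principal=206218-7633=198585; balance=1696271-198585=1497686
7. interest=⌊1497686·45/10000⌋=6739; principal=206218-6739=199479; balance=1497686-199479=1298207
8. interest=⌊1298207·45/10000⌋=5841; principal=206218-5841=200377; balance=1298207-200377=1097830
9. interest=⌊1097830·45/10000⌋=4940; principal=206218-4940=201278; balance=1097830-201278=896552
10. interest=⌊896552·45/10000⌋=4034; principal=206218-4034=202184; balance=896552-202184=694368
11. interest=⌊694368·45/10000⌋=3124; principal=206218-3124=203094; balance=694368-203094=491274
12. interest=⌊491274·45/10000⌋=2210; principal=206218-2210=204008; balance=491274-204008=287266
13. interest=⌊287266·45/10000⌋=1292; principal=206218-1292=204926; balance=287266-204926=82340
14. interest=⌊82340·45/10000⌋=370; principal=min(206218-370,82340)=82340; balance=82340-82340=0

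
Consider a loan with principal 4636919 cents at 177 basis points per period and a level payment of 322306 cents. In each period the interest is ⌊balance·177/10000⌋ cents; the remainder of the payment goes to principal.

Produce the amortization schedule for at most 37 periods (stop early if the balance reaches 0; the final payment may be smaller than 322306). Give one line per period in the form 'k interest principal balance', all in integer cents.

1. interest=⌊4636919·177/10000⌋=82073; principal=322306-82073=240233; balance=4636919-240233=4396686
2. interest=⌊4396686·177/10000⌋=77821; principal=322306-77821=244485; balance=4396686-244485=4152201
3. interest=⌊4152201·177/10000⌋=73493; principal=322306-73493=248813; balance=4152201-248813=3903388
4. interest=⌊3903388·177/10000⌋=69089; principal=322306-69089=253217; balance=3903388-253217=3650171
5. interest=⌊3650171·177/10000⌋=64608; principal=322306-64608=257698; balance=3650171-257698=3392473
6. interest=⌊3392473·177/10000⌋=60046; principal=322306-60046=262260; balance=3392473-262260=3130213
7. interest=⌊3130213·177/10000⌋=55404; principal=322306-55404=266902; balance=3130213-266902=2863311
8. interest=⌊2863311·177/10000⌋=50680; principal=322306-50680=271626; balance=2863311-271626=2591685
9. interest=⌊2591685·177/10000⌋=45872; principal=322306-45872=276434; balance=2591685-276434=2315251
10. interest=⌊2315251·177/10000⌋=40979; principal=322306-40979=281327; balance=2315251-281327=2033924
11. interest=⌊2033924·177/10000⌋=36000; principal=322306-36000=286306; balance=2033924-286306=1747618
12. interest=⌊1747618·177/10000⌋=30932; principal=322306-30932=291374; balance=1747618-291374=1456244
13. interest=⌊1456244·177/10000⌋=25775; principal=322306-25775=296531; balance=1456244-296531=1159713
14. interest=⌊1159713·177/10000⌋=20526; principal=322306-20526=301780; balance=1159713-301780=857933
15. interest=⌊857933·177/10000⌋=15185; principal=322306-15185=307121; balance=857933-307121=550812
16. interest=⌊550812·177/10000⌋=9749; principal=322306-9749=312557; balance=550812-312557=238255
17. interest=⌊238255·177/10000⌋=4217; principal=min(322306-4217,238255)=238255; balance=238255-238255=0

1 82073 240233 4396686
2 77821 244485 4152201
3 73493 248813 3903388
4 69089 253217 3650171
5 64608 257698 3392473
6 60046 262260 3130213
7 55404 266902 2863311
8 50680 271626 2591685
9 45872 276434 2315251
10 40979 281327 2033924
11 36000 286306 1747618
12 30932 291374 1456244
13 25775 296531 1159713
14 20526 301780 857933
15 15185 307121 550812
16 9749 312557 238255
17 4217 238255 0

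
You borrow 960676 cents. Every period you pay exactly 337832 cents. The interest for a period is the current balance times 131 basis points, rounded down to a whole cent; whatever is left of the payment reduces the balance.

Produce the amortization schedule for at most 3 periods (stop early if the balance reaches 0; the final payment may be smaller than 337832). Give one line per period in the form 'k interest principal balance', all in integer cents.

1. interest=⌊960676·131/10000⌋=12584; principal=337832-12584=325248; balance=960676-325248=635428
2. interest=⌊635428·131/10000⌋=8324; principal=337832-8324=329508; balance=635428-329508=305920
3. interest=⌊305920·131/10000⌋=4007; principal=min(337832-4007,305920)=305920; balance=305920-305920=0

1 12584 325248 635428
2 8324 329508 305920
3 4007 305920 0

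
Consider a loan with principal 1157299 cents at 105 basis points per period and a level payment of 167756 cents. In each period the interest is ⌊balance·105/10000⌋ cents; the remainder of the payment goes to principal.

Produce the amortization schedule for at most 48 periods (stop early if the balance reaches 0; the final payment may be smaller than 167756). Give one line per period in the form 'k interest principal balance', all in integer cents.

1. interest=⌊1157299·105/10000⌋=12151; principal=167756-12151=155605; balance=1157299-155605=1001694
2. interest=⌊1001694·105/10000⌋=10517; principal=167756-10517=157239; balance=1001694-157239=844455
3. interest=⌊844455·105/10000⌋=8866; principal=167756-8866=158890; balance=844455-158890=685565
4. interest=⌊685565·105/10000⌋=7198; principal=167756-7198=160558; balance=685565-160558=525007
5. interest=⌊525007·105/10000⌋=5512; principal=167756-5512=162244; balance=525007-162244=362763
6. interest=⌊362763·105/10000⌋=3809; principal=167756-3809=163947; balance=362763-163947=198816
7. interest=⌊198816·105/10000⌋=2087; principal=167756-2087=165669; balance=198816-165669=33147
8. interest=⌊33147·105/10000⌋=348; principal=min(167756-348,33147)=33147; balance=33147-33147=0

1 12151 155605 1001694
2 10517 157239 844455
3 8866 158890 685565
4 7198 160558 525007
5 5512 162244 362763
6 3809 163947 198816
7 2087 165669 33147
8 348 33147 0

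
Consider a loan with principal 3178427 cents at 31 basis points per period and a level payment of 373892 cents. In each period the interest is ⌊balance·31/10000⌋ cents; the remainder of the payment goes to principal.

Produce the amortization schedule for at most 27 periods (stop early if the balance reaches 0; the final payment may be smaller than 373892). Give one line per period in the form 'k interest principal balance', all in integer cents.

1. interest=⌊3178427·31/10000⌋=9853; principal=373892-9853=364039; balance=3178427-364039=2814388
2. interest=⌊2814388·31/10000⌋=8724; principal=373892-8724=365168; balance=2814388-365168=2449220
3. interest=⌊2449220·31/10000⌋=7592; principal=373892-7592=366300; balance=2449220-366300=2082920
4. interest=⌊2082920·31/10000⌋=6457; principal=373892-6457=367435; balance=2082920-367435=1715485
5. interest=⌊1715485·31/10000⌋=5318; principal=373892-5318=368574; balance=1715485-368574=1346911
6. interest=⌊1346911·31/10000⌋=4175; principal=373892-4175=369717; balance=1346911-369717=977194
7. interest=⌊977194·31/10000⌋=3029; principal=373892-3029=370863; balance=977194-370863=606331
8. interest=⌊606331·31/10000⌋=1879; principal=373892-1879=372013; balance=606331-372013=234318
9. interest=⌊234318·31/10000⌋=726; principal=min(373892-726,234318)=234318; balance=234318-234318=0

1 9853 364039 2814388
2 8724 365168 2449220
3 7592 366300 2082920
4 6457 367435 1715485
5 5318 368574 1346911
6 4175 369717 977194
7 3029 370863 606331
8 1879 372013 234318
9 726 234318 0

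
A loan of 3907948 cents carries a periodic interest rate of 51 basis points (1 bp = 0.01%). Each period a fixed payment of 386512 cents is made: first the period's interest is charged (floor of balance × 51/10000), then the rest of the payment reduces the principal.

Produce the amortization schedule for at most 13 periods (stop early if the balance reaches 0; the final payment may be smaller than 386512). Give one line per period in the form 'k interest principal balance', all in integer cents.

1 19930 366582 3541366
2 18060 368452 3172914
3 16181 370331 2802583
4 14293 372219 2430364
5 12394 374118 2056246
6 10486 376026 1680220
7 8569 377943 1302277
8 6641 379871 922406
9 4704 381808 540598
10 2757 383755 156843
11 799 156843 0

1. interest=⌊3907948·51/10000⌋=19930; principal=386512-19930=366582; balance=3907948-366582=3541366
2. interest=⌊3541366·51/10000⌋=18060; principal=386512-18060=368452; balance=3541366-368452=3172914
3. interest=⌊3172914·51/10000⌋=16181; principal=386512-16181=370331; balance=3172914-370331=2802583
4. interest=⌊2802583·51/10000⌋=14293; principal=386512-14293=372219; balance=2802583-372219=2430364
5. interest=⌊2430364·51/10000⌋=12394; principal=386512-12394=374118; balance=2430364-374118=2056246
6. interest=⌊2056246·51/10000⌋=10486; principal=386512-10486=376026; balance=2056246-376026=1680220
7. interest=⌊1680220·51/10000⌋=8569; principal=386512-8569=377943; balance=1680220-377943=1302277
8. interest=⌊1302277·51/10000⌋=6641; principal=386512-6641=379871; balance=1302277-379871=922406
9. interest=⌊922406·51/10000⌋=4704; principal=386512-4704=381808; balance=922406-381808=540598
10. interest=⌊540598·51/10000⌋=2757; principal=386512-2757=383755; balance=540598-383755=156843
11. interest=⌊156843·51/10000⌋=799; principal=min(386512-799,156843)=156843; balance=156843-156843=0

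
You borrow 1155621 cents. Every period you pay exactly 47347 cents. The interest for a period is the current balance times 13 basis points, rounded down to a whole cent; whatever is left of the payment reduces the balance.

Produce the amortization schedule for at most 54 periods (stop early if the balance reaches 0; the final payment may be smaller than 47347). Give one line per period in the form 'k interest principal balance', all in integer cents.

1 1502 45845 1109776
2 1442 45905 1063871
3 1383 45964 1017907
4 1323 46024 971883
5 1263 46084 925799
6 1203 46144 879655
7 1143 46204 833451
8 1083 46264 787187
9 1023 46324 740863
10 963 46384 694479
11 902 46445 648034
12 842 46505 601529
13 781 46566 554963
14 721 46626 508337
15 660 46687 461650
16 600 46747 414903
17 539 46808 368095
18 478 46869 321226
19 417 46930 274296
20 356 46991 227305
21 295 47052 180253
22 234 47113 133140
23 173 47174 85966
24 111 47236 38730
25 50 38730 0

1. interest=⌊1155621·13/10000⌋=1502; principal=47347-1502=45845; balance=1155621-45845=1109776
2. interest=⌊1109776·13/10000⌋=1442; principal=47347-1442=45905; balance=1109776-45905=1063871
3. interest=⌊1063871·13/10000⌋=1383; principal=47347-1383=45964; balance=1063871-45964=1017907
4. interest=⌊1017907·13/10000⌋=1323; principal=47347-1323=46024; balance=1017907-46024=971883
5. interest=⌊971883·13/10000⌋=1263; principal=47347-1263=46084; balance=971883-46084=925799
6. interest=⌊925799·13/10000⌋=1203; principal=47347-1203=46144; balance=925799-46144=879655
7. interest=⌊879655·13/10000⌋=1143; principal=47347-1143=46204; balance=879655-46204=833451
8. interest=⌊833451·13/10000⌋=1083; principal=47347-1083=46264; balance=833451-46264=787187
9. interest=⌊787187·13/10000⌋=1023; principal=47347-1023=46324; balance=787187-46324=740863
10. interest=⌊740863·13/10000⌋=963; principal=47347-963=46384; balance=740863-46384=694479
11. interest=⌊694479·13/10000⌋=902; principal=47347-902=46445; balance=694479-46445=648034
12. interest=⌊648034·13/10000⌋=842; principal=47347-842=46505; balance=648034-46505=601529
13. interest=⌊601529·13/10000⌋=781; principal=47347-781=46566; balance=601529-46566=554963
14. interest=⌊554963·13/10000⌋=721; principal=47347-721=46626; balance=554963-46626=508337
15. interest=⌊508337·13/10000⌋=660; principal=47347-660=46687; balance=508337-46687=461650
16. interest=⌊461650·13/10000⌋=600; principal=47347-600=46747; balance=461650-46747=414903
17. interest=⌊414903·13/10000⌋=539; principal=47347-539=46808; balance=414903-46808=368095
18. interest=⌊368095·13/10000⌋=478; principal=47347-478=46869; balance=368095-46869=321226
19. interest=⌊321226·13/10000⌋=417; principal=47347-417=46930; balance=321226-46930=274296
20. interest=⌊274296·13/10000⌋=356; principal=47347-356=46991; balance=274296-46991=227305
21. interest=⌊227305·13/10000⌋=295; principal=47347-295=47052; balance=227305-47052=180253
22. interest=⌊180253·13/10000⌋=234; principal=47347-234=47113; balance=180253-47113=133140
23. interest=⌊133140·13/10000⌋=173; principal=47347-173=47174; balance=133140-47174=85966
24. interest=⌊85966·13/10000⌋=111; principal=47347-111=47236; balance=85966-47236=38730
25. interest=⌊38730·13/10000⌋=50; principal=min(47347-50,38730)=38730; balance=38730-38730=0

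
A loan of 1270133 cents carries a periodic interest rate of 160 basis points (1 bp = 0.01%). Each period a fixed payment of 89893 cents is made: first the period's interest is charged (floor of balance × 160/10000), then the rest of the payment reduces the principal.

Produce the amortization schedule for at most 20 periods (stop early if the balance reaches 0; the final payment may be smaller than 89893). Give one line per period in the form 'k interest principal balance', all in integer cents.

1 20322 69571 1200562
2 19208 70685 1129877
3 18078 71815 1058062
4 16928 72965 985097
5 15761 74132 910965
6 14575 75318 835647
7 13370 76523 759124
8 12145 77748 681376
9 10902 78991 602385
10 9638 80255 522130
11 8354 81539 440591
12 7049 82844 357747
13 5723 84170 273577
14 4377 85516 188061
15 3008 86885 101176
16 1618 88275 12901
17 206 12901 0

1. interest=⌊1270133·160/10000⌋=20322; principal=89893-20322=69571; balance=1270133-69571=1200562
2. interest=⌊1200562·160/10000⌋=19208; principal=89893-19208=70685; balance=1200562-70685=1129877
3. interest=⌊1129877·160/10000⌋=18078; principal=89893-18078=71815; balance=1129877-71815=1058062
4. interest=⌊1058062·160/10000⌋=16928; principal=89893-16928=72965; balance=1058062-72965=985097
5. interest=⌊985097·160/10000⌋=15761; principal=89893-15761=74132; balance=985097-74132=910965
6. interest=⌊910965·160/10000⌋=14575; principal=89893-14575=75318; balance=910965-75318=835647
7. interest=⌊835647·160/10000⌋=13370; principal=89893-13370=76523; balance=835647-76523=759124
8. interest=⌊759124·160/10000⌋=12145; principal=89893-12145=77748; balance=759124-77748=681376
9. interest=⌊681376·160/10000⌋=10902; principal=89893-10902=78991; balance=681376-78991=602385
10. interest=⌊602385·160/10000⌋=9638; principal=89893-9638=80255; balance=602385-80255=522130
11. interest=⌊522130·160/10000⌋=8354; principal=89893-8354=81539; balance=522130-81539=440591
12. interest=⌊440591·160/10000⌋=7049; principal=89893-7049=82844; balance=440591-82844=357747
13. interest=⌊357747·160/10000⌋=5723; principal=89893-5723=84170; balance=357747-84170=273577
14. interest=⌊273577·160/10000⌋=4377; principal=89893-4377=85516; balance=273577-85516=188061
15. interest=⌊188061·160/10000⌋=3008; principal=89893-3008=86885; balance=188061-86885=101176
16. interest=⌊101176·160/10000⌋=1618; principal=89893-1618=88275; balance=101176-88275=12901
17. interest=⌊12901·160/10000⌋=206; principal=min(89893-206,12901)=12901; balance=12901-12901=0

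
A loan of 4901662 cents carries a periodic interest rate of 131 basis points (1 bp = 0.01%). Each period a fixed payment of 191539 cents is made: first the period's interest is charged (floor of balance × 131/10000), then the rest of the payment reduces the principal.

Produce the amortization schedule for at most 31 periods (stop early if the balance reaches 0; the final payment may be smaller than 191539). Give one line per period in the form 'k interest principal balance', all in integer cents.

1 64211 127328 4774334
2 62543 128996 4645338
3 60853 130686 4514652
4 59141 132398 4382254
5 57407 134132 4248122
6 55650 135889 4112233
7 53870 137669 3974564
8 52066 139473 3835091
9 50239 141300 3693791
10 48388 143151 3550640
11 46513 145026 3405614
12 44613 146926 3258688
13 42688 148851 3109837
14 40738 150801 2959036
15 38763 152776 2806260
16 36762 154777 2651483
17 34734 156805 2494678
18 32680 158859 2335819
19 30599 160940 2174879
20 28490 163049 2011830
21 26354 165185 1846645
22 24191 167348 1679297
23 21998 169541 1509756
24 19777 171762 1337994
25 17527 174012 1163982
26 15248 176291 987691
27 12938 178601 809090
28 10599 180940 628150
29 8228 183311 444839
30 5827 185712 259127
31 3394 188145 70982

1. interest=⌊4901662·131/10000⌋=64211; principal=191539-64211=127328; balance=4901662-127328=4774334
2. interest=⌊4774334·131/10000⌋=62543; principal=191539-62543=128996; balance=4774334-128996=4645338
3. interest=⌊4645338·131/10000⌋=60853; principal=191539-60853=130686; balance=4645338-130686=4514652
4. interest=⌊4514652·131/10000⌋=59141; principal=191539-59141=132398; balance=4514652-132398=4382254
5. interest=⌊4382254·131/10000⌋=57407; principal=191539-57407=134132; balance=4382254-134132=4248122
6. interest=⌊4248122·131/10000⌋=55650; principal=191539-55650=135889; balance=4248122-135889=4112233
7. interest=⌊4112233·131/10000⌋=53870; principal=191539-53870=137669; balance=4112233-137669=3974564
8. interest=⌊3974564·131/10000⌋=52066; principal=191539-52066=139473; balance=3974564-139473=3835091
9. interest=⌊3835091·131/10000⌋=50239; principal=191539-50239=141300; balance=3835091-141300=3693791
10. interest=⌊3693791·131/10000⌋=48388; principal=191539-48388=143151; balance=3693791-143151=3550640
11. interest=⌊3550640·131/10000⌋=46513; principal=191539-46513=145026; balance=3550640-145026=3405614
12. interest=⌊3405614·131/10000⌋=44613; principal=191539-44613=146926; balance=3405614-146926=3258688
13. interest=⌊3258688·131/10000⌋=42688; principal=191539-42688=148851; balance=3258688-148851=3109837
14. interest=⌊3109837·131/10000⌋=40738; principal=191539-40738=150801; balance=3109837-150801=2959036
15. interest=⌊2959036·131/10000⌋=38763; principal=191539-38763=152776; balance=2959036-152776=2806260
16. interest=⌊2806260·131/10000⌋=36762; principal=191539-36762=154777; balance=2806260-154777=2651483
17. interest=⌊2651483·131/10000⌋=34734; principal=191539-34734=156805; balance=2651483-156805=2494678
18. interest=⌊2494678·131/10000⌋=32680; principal=191539-32680=158859; balance=2494678-158859=2335819
19. interest=⌊2335819·131/10000⌋=30599; principal=191539-30599=160940; balance=2335819-160940=2174879
20. interest=⌊2174879·131/10000⌋=28490; principal=191539-28490=163049; balance=2174879-163049=2011830
21. interest=⌊2011830·131/10000⌋=26354; principal=191539-26354=165185; balance=2011830-165185=1846645
22. interest=⌊1846645·131/10000⌋=24191; principal=191539-24191=167348; balance=1846645-167348=1679297
23. interest=⌊1679297·131/10000⌋=21998; principal=191539-21998=169541; balance=1679297-169541=1509756
24. interest=⌊1509756·131/10000⌋=19777; principal=191539-19777=171762; balance=1509756-171762=1337994
25. interest=⌊1337994·131/10000⌋=17527; principal=191539-17527=174012; balance=1337994-174012=1163982
26. interest=⌊1163982·131/10000⌋=15248; principal=191539-15248=176291; balance=1163982-176291=987691
27. interest=⌊987691·131/10000⌋=12938; principal=191539-12938=178601; balance=987691-178601=809090
28. interest=⌊809090·131/10000⌋=10599; principal=191539-10599=180940; balance=809090-180940=628150
29. interest=⌊628150·131/10000⌋=8228; principal=191539-8228=183311; balance=628150-183311=444839
30. interest=⌊444839·131/10000⌋=5827; principal=191539-5827=185712; balance=444839-185712=259127
31. interest=⌊259127·131/10000⌋=3394; principal=191539-3394=188145; balance=259127-188145=70982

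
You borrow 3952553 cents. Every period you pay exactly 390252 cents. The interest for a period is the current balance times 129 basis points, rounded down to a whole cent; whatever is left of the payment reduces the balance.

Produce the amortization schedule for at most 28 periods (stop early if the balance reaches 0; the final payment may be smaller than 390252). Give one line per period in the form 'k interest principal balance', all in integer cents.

1 50987 339265 3613288
2 46611 343641 3269647
3 42178 348074 2921573
4 37688 352564 2569009
5 33140 357112 2211897
6 28533 361719 1850178
7 23867 366385 1483793
8 19140 371112 1112681
9 14353 375899 736782
10 9504 380748 356034
11 4592 356034 0

1. interest=⌊3952553·129/10000⌋=50987; principal=390252-50987=339265; balance=3952553-339265=3613288
2. interest=⌊3613288·129/10000⌋=46611; principal=390252-46611=343641; balance=3613288-343641=3269647
3. interest=⌊3269647·129/10000⌋=42178; principal=390252-42178=348074; balance=3269647-348074=2921573
4. interest=⌊2921573·129/10000⌋=37688; principal=390252-37688=352564; balance=2921573-352564=2569009
5. interest=⌊2569009·129/10000⌋=33140; principal=390252-33140=357112; balance=2569009-357112=2211897
6. interest=⌊2211897·129/10000⌋=28533; principal=390252-28533=361719; balance=2211897-361719=1850178
7. interest=⌊1850178·129/10000⌋=23867; principal=390252-23867=366385; balance=1850178-366385=1483793
8. interest=⌊1483793·129/10000⌋=19140; principal=390252-19140=371112; balance=1483793-371112=1112681
9. interest=⌊1112681·129/10000⌋=14353; principal=390252-14353=375899; balance=1112681-375899=736782
10. interest=⌊736782·129/10000⌋=9504; principal=390252-9504=380748; balance=736782-380748=356034
11. interest=⌊356034·129/10000⌋=4592; principal=min(390252-4592,356034)=356034; balance=356034-356034=0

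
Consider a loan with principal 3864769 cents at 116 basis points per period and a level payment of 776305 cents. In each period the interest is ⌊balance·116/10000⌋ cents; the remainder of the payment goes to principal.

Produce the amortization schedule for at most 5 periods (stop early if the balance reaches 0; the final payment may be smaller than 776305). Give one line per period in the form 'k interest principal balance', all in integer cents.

1 44831 731474 3133295
2 36346 739959 2393336
3 27762 748543 1644793
4 19079 757226 887567
5 10295 766010 121557

1. interest=⌊3864769·116/10000⌋=44831; principal=776305-44831=731474; balance=3864769-731474=3133295
2. interest=⌊3133295·116/10000⌋=36346; principal=776305-36346=739959; balance=3133295-739959=2393336
3. interest=⌊2393336·116/10000⌋=27762; principal=776305-27762=748543; balance=2393336-748543=1644793
4. interest=⌊1644793·116/10000⌋=19079; principal=776305-19079=757226; balance=1644793-757226=887567
5. interest=⌊887567·116/10000⌋=10295; principal=776305-10295=766010; balance=887567-766010=121557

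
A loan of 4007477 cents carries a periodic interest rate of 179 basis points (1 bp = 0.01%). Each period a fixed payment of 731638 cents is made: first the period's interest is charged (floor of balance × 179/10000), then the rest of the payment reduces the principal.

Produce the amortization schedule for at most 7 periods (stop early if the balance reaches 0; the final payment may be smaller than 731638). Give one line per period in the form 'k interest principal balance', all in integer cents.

1 71733 659905 3347572
2 59921 671717 2675855
3 47897 683741 1992114
4 35658 695980 1296134
5 23200 708438 587696
6 10519 587696 0

1. interest=⌊4007477·179/10000⌋=71733; principal=731638-71733=659905; balance=4007477-659905=3347572
2. interest=⌊3347572·179/10000⌋=59921; principal=731638-59921=671717; balance=3347572-671717=2675855
3. interest=⌊2675855·179/10000⌋=47897; principal=731638-47897=683741; balance=2675855-683741=1992114
4. interest=⌊1992114·179/10000⌋=35658; principal=731638-35658=695980; balance=1992114-695980=1296134
5. interest=⌊1296134·179/10000⌋=23200; principal=731638-23200=708438; balance=1296134-708438=587696
6. interest=⌊587696·179/10000⌋=10519; principal=min(731638-10519,587696)=587696; balance=587696-587696=0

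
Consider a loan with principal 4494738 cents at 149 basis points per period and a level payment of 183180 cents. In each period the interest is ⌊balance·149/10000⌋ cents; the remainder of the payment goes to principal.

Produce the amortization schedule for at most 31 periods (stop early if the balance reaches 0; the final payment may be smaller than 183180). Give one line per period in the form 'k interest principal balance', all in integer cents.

1 66971 116209 4378529
2 65240 117940 4260589
3 63482 119698 4140891
4 61699 121481 4019410
5 59889 123291 3896119
6 58052 125128 3770991
7 56187 126993 3643998
8 54295 128885 3515113
9 52375 130805 3384308
10 50426 132754 3251554
11 48448 134732 3116822
12 46440 136740 2980082
13 44403 138777 2841305
14 42335 140845 2700460
15 40236 142944 2557516
16 38106 145074 2412442
17 35945 147235 2265207
18 33751 149429 2115778
19 31525 151655 1964123
20 29265 153915 1810208
21 26972 156208 1654000
22 24644 158536 1495464
23 22282 160898 1334566
24 19885 163295 1171271
25 17451 165729 1005542
26 14982 168198 837344
27 12476 170704 666640
28 9932 173248 493392
29 7351 175829 317563
30 4731 178449 139114
31 2072 139114 0

1. interest=⌊4494738·149/10000⌋=66971; principal=183180-66971=116209; balance=4494738-116209=4378529
2. interest=⌊4378529·149/10000⌋=65240; principal=183180-65240=117940; balance=4378529-117940=4260589
3. interest=⌊4260589·149/10000⌋=63482; principal=183180-63482=119698; balance=4260589-119698=4140891
4. interest=⌊4140891·149/10000⌋=61699; principal=183180-61699=121481; balance=4140891-121481=4019410
5. interest=⌊4019410·149/10000⌋=59889; principal=183180-59889=123291; balance=4019410-123291=3896119
6. interest=⌊3896119·149/10000⌋=58052; principal=183180-58052=125128; balance=3896119-125128=3770991
7. interest=⌊3770991·149/10000⌋=56187; principal=183180-56187=126993; balance=3770991-126993=3643998
8. interest=⌊3643998·149/10000⌋=54295; principal=183180-54295=128885; balance=3643998-128885=3515113
9. interest=⌊3515113·149/10000⌋=52375; principal=183180-52375=130805; balance=3515113-130805=3384308
10. interest=⌊3384308·149/10000⌋=50426; principal=183180-50426=132754; balance=3384308-132754=3251554
11. interest=⌊3251554·149/10000⌋=48448; principal=183180-48448=134732; balance=3251554-134732=3116822
12. interest=⌊3116822·149/10000⌋=46440; principal=183180-46440=136740; balance=3116822-136740=2980082
13. interest=⌊2980082·149/10000⌋=44403; principal=183180-44403=138777; balance=2980082-138777=2841305
14. interest=⌊2841305·149/10000⌋=42335; principal=183180-42335=140845; balance=2841305-140845=2700460
15. interest=⌊2700460·149/10000⌋=40236; principal=183180-40236=142944; balance=2700460-142944=2557516
16. interest=⌊2557516·149/10000⌋=38106; principal=183180-38106=145074; balance=2557516-145074=2412442
17. interest=⌊2412442·149/10000⌋=35945; principal=183180-35945=147235; balance=2412442-147235=2265207
18. interest=⌊2265207·149/10000⌋=33751; principal=183180-33751=149429; balance=2265207-149429=2115778
19. interest=⌊2115778·149/10000⌋=31525; principal=183180-31525=151655; balance=2115778-151655=1964123
20. interest=⌊1964123·149/10000⌋=29265; principal=183180-29265=153915; balance=1964123-153915=1810208
21. interest=⌊1810208·149/10000⌋=26972; principal=183180-26972=156208; balance=1810208-156208=1654000
22. interest=⌊1654000·149/10000⌋=24644; principal=183180-24644=158536; balance=1654000-158536=1495464
23. interest=⌊1495464·149/10000⌋=22282; principal=183180-22282=160898; balance=1495464-160898=1334566
24. interest=⌊1334566·149/10000⌋=19885; principal=183180-19885=163295; balance=1334566-163295=1171271
25. interest=⌊1171271·149/10000⌋=17451; principal=183180-17451=165729; balance=1171271-165729=1005542
26. interest=⌊1005542·149/10000⌋=14982; principal=183180-14982=168198; balance=1005542-168198=837344
27. interest=⌊837344·149/10000⌋=12476; principal=183180-12476=170704; balance=837344-170704=666640
28. interest=⌊666640·149/10000⌋=9932; principal=183180-9932=173248; balance=666640-173248=493392
29. interest=⌊493392·149/10000⌋=7351; principal=183180-7351=175829; balance=493392-175829=317563
30. interest=⌊317563·149/10000⌋=4731; principal=183180-4731=178449; balance=317563-178449=139114
31. interest=⌊139114·149/10000⌋=2072; principal=min(183180-2072,139114)=139114; balance=139114-139114=0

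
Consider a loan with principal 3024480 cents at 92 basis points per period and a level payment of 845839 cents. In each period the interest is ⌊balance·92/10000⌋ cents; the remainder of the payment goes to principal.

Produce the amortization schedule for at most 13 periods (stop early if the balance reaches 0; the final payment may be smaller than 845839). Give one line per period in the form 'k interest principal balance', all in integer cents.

1 27825 818014 2206466
2 20299 825540 1380926
3 12704 833135 547791
4 5039 547791 0

1. interest=⌊3024480·92/10000⌋=27825; principal=845839-27825=818014; balance=3024480-818014=2206466
2. interest=⌊2206466·92/10000⌋=20299; principal=845839-20299=825540; balance=2206466-825540=1380926
3. interest=⌊1380926·92/10000⌋=12704; principal=845839-12704=833135; balance=1380926-833135=547791
4. interest=⌊547791·92/10000⌋=5039; principal=min(845839-5039,547791)=547791; balance=547791-547791=0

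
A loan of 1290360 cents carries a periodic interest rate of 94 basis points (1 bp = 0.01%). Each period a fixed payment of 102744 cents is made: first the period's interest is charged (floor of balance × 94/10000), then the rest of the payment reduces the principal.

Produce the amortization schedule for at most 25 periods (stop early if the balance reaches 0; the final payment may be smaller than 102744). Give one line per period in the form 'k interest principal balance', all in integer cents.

1 12129 90615 1199745
2 11277 91467 1108278
3 10417 92327 1015951
4 9549 93195 922756
5 8673 94071 828685
6 7789 94955 733730
7 6897 95847 637883
8 5996 96748 541135
9 5086 97658 443477
10 4168 98576 344901
11 3242 99502 245399
12 2306 100438 144961
13 1362 101382 43579
14 409 43579 0

1. interest=⌊1290360·94/10000⌋=12129; principal=102744-12129=90615; balance=1290360-90615=1199745
2. interest=⌊1199745·94/10000⌋=11277; principal=102744-11277=91467; balance=1199745-91467=1108278
3. interest=⌊1108278·94/10000⌋=10417; principal=102744-10417=92327; balance=1108278-92327=1015951
4. interest=⌊1015951·94/10000⌋=9549; principal=102744-9549=93195; balance=1015951-93195=922756
5. interest=⌊922756·94/10000⌋=8673; principal=102744-8673=94071; balance=922756-94071=828685
6. interest=⌊828685·94/10000⌋=7789; principal=102744-7789=94955; balance=828685-94955=733730
7. interest=⌊733730·94/10000⌋=6897; principal=102744-6897=95847; balance=733730-95847=637883
8. interest=⌊637883·94/10000⌋=5996; principal=102744-5996=96748; balance=637883-96748=541135
9. interest=⌊541135·94/10000⌋=5086; principal=102744-5086=97658; balance=541135-97658=443477
10. interest=⌊443477·94/10000⌋=4168; principal=102744-4168=98576; balance=443477-98576=344901
11. interest=⌊344901·94/10000⌋=3242; principal=102744-3242=99502; balance=344901-99502=245399
12. interest=⌊245399·94/10000⌋=2306; principal=102744-2306=100438; balance=245399-100438=144961
13. interest=⌊144961·94/10000⌋=1362; principal=102744-1362=101382; balance=144961-101382=43579
14. interest=⌊43579·94/10000⌋=409; principal=min(102744-409,43579)=43579; balance=43579-43579=0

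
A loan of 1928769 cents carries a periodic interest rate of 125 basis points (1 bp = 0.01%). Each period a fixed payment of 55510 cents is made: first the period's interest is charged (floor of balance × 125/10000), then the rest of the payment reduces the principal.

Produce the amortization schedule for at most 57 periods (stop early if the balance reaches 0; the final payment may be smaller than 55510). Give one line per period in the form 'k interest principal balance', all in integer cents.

1. interest=⌊1928769·125/10000⌋=24109; principal=55510-24109=31401; balance=1928769-31401=1897368
2. interest=⌊1897368·125/10000⌋=23717; principal=55510-23717=31793; balance=1897368-31793=1865575
3. interest=⌊1865575·125/10000⌋=23319; principal=55510-23319=32191; balance=1865575-32191=1833384
4. interest=⌊1833384·125/10000⌋=22917; principal=55510-22917=32593; balance=1833384-32593=1800791
5. interest=⌊1800791·125/10000⌋=22509; principal=55510-22509=33001; balance=1800791-33001=1767790
6. interest=⌊1767790·125/10000⌋=22097; principal=55510-22097=33413; balance=1767790-33413=1734377
7. interest=⌊1734377·125/10000⌋=21679; principal=55510-21679=33831; balance=1734377-33831=1700546
8. interest=⌊1700546·125/10000⌋=21256; principal=55510-21256=34254; balance=1700546-34254=1666292
9. interest=⌊1666292·125/10000⌋=20828; principal=55510-20828=34682; balance=1666292-34682=1631610
10. interest=⌊1631610·125/10000⌋=20395; principal=55510-20395=35115; balance=1631610-35115=1596495
11. interest=⌊1596495·125/10000⌋=19956; principal=55510-19956=35554; balance=1596495-35554=1560941
12. interest=⌊1560941·125/10000⌋=19511; principal=55510-19511=35999; balance=1560941-35999=1524942
13. interest=⌊1524942·125/10000⌋=19061; principal=55510-19061=36449; balance=1524942-36449=1488493
14. interest=⌊1488493·125/10000⌋=18606; principal=55510-18606=36904; balance=1488493-36904=1451589
15. interest=⌊1451589·125/10000⌋=18144; principal=55510-18144=37366; balance=1451589-37366=1414223
16. interest=⌊1414223·125/10000⌋=17677; principal=55510-17677=37833; balance=1414223-37833=1376390
17. interest=⌊1376390·125/10000⌋=17204; principal=55510-17204=38306; balance=1376390-38306=1338084
18. interest=⌊1338084·125/10000⌋=16726; principal=55510-16726=38784; balance=1338084-38784=1299300
19. interest=⌊1299300·125/10000⌋=16241; principal=55510-16241=39269; balance=1299300-39269=1260031
20. interest=⌊1260031·125/10000⌋=15750; principal=55510-15750=39760; balance=1260031-39760=1220271
21. interest=⌊1220271·125/10000⌋=15253; principal=55510-15253=40257; balance=1220271-40257=1180014
22. interest=⌊1180014·125/10000⌋=14750; principal=55510-14750=40760; balance=1180014-40760=1139254
23. interest=⌊1139254·125/10000⌋=14240; principal=55510-14240=41270; balance=1139254-41270=1097984
24. interest=⌊1097984·125/10000⌋=13724; principal=55510-13724=41786; balance=1097984-41786=1056198
25. interest=⌊1056198·125/10000⌋=13202; principal=55510-13202=42308; balance=1056198-42308=1013890
26. interest=⌊1013890·125/10000⌋=12673; principal=55510-12673=42837; balance=1013890-42837=971053
27. interest=⌊971053·125/10000⌋=12138; principal=55510-12138=43372; balance=971053-43372=927681
28. interest=⌊927681·125/10000⌋=11596; principal=55510-11596=43914; balance=927681-43914=883767
29. interest=⌊883767·125/10000⌋=11047; principal=55510-11047=44463; balance=883767-44463=839304
30. interest=⌊839304·125/10000⌋=10491; principal=55510-10491=45019; balance=839304-45019=794285
31. interest=⌊794285·125/10000⌋=9928; principal=55510-9928=45582; balance=794285-45582=748703
32. interest=⌊748703·125/10000⌋=9358; principal=55510-9358=46152; balance=748703-46152=702551
33. interest=⌊702551·125/10000⌋=8781; principal=55510-8781=46729; balance=702551-46729=655822
34. interest=⌊655822·125/10000⌋=8197; principal=55510-8197=47313; balance=655822-47313=608509
35. interest=⌊608509·125/10000⌋=7606; principal=55510-7606=47904; balance=608509-47904=560605
36. interest=⌊560605·125/10000⌋=7007; principal=55510-7007=48503; balance=560605-48503=512102
37. interest=⌊512102·125/10000⌋=6401; principal=55510-6401=49109; balance=512102-49109=462993
38. interest=⌊462993·125/10000⌋=5787; principal=55510-5787=49723; balance=462993-49723=413270
39. interest=⌊413270·125/10000⌋=5165; principal=55510-5165=50345; balance=413270-50345=362925
40. interest=⌊362925·125/10000⌋=4536; principal=55510-4536=50974; balance=362925-50974=311951
41. interest=⌊311951·125/10000⌋=3899; principal=55510-3899=51611; balance=311951-51611=260340
42. interest=⌊260340·125/10000⌋=3254; principal=55510-3254=52256; balance=260340-52256=208084
43. interest=⌊208084·125/10000⌋=2601; principal=55510-2601=52909; balance=208084-52909=155175
44. interest=⌊155175·125/10000⌋=1939; principal=55510-1939=53571; balance=155175-53571=101604
45. interest=⌊101604·125/10000⌋=1270; principal=55510-1270=54240; balance=101604-54240=47364
46. interest=⌊47364·125/10000⌋=592; principal=min(55510-592,47364)=47364; balance=47364-47364=0

1 24109 31401 1897368
2 23717 31793 1865575
3 23319 32191 1833384
4 22917 32593 1800791
5 22509 33001 1767790
6 22097 33413 1734377
7 21679 33831 1700546
8 21256 34254 1666292
9 20828 34682 1631610
10 20395 35115 1596495
11 19956 35554 1560941
12 19511 35999 1524942
13 19061 36449 1488493
14 18606 36904 1451589
15 18144 37366 1414223
16 17677 37833 1376390
17 17204 38306 1338084
18 16726 38784 1299300
19 16241 39269 1260031
20 15750 39760 1220271
21 15253 40257 1180014
22 14750 40760 1139254
23 14240 41270 1097984
24 13724 41786 1056198
25 13202 42308 1013890
26 12673 42837 971053
27 12138 43372 927681
28 11596 43914 883767
29 11047 44463 839304
30 10491 45019 794285
31 9928 45582 748703
32 9358 46152 702551
33 8781 46729 655822
34 8197 47313 608509
35 7606 47904 560605
36 7007 48503 512102
37 6401 49109 462993
38 5787 49723 413270
39 5165 50345 362925
40 4536 50974 311951
41 3899 51611 260340
42 3254 52256 208084
43 2601 52909 155175
44 1939 53571 101604
45 1270 54240 47364
46 592 47364 0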